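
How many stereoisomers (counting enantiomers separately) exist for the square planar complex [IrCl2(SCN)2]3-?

A square has two trans pairs of vertices; adjacent vertices are cis.
The distinct arrangements are (2 in all): Cl cis; Cl trans.
Each arrangement has an internal mirror plane or centre of symmetry, so none is chiral.

2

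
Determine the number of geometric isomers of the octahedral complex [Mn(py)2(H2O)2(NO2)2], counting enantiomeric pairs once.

An octahedron has six vertices in three trans pairs; every non-trans pair is cis.
Working through the distinct placements yields 5 geometric isomers: py trans, H2O trans, NO2 trans; py cis, H2O trans, NO2 cis; py trans, H2O cis, NO2 cis; py cis, H2O cis, NO2 cis (chiral); py cis, H2O cis, NO2 trans.

5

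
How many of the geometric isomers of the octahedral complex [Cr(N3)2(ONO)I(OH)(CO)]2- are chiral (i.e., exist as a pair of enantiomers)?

6

In an octahedral complex each vertex has one trans partner and four cis neighbours.
Placing the ligands in turn and identifying arrangements related by rotation or reflection leaves 9 distinct geometric isomers.
Of these, 6 lack any improper symmetry element and so occur as enantiomeric pairs, giving 9 + 6 = 15 stereoisomers in total.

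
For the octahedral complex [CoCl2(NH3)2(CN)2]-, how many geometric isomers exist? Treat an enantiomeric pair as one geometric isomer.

5

An octahedron has six vertices in three trans pairs; every non-trans pair is cis.
There are 5 geometric isomers: Cl trans, NH3 trans, CN trans; Cl cis, NH3 cis, CN trans; Cl cis, NH3 trans, CN cis; Cl cis, NH3 cis, CN cis (chiral); Cl trans, NH3 cis, CN cis.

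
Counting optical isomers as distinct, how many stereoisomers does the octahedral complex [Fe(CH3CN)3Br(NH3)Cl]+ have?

In an octahedral complex each vertex has one trans partner and four cis neighbours.
Systematic placement gives 4 geometric isomers: CH3CN mer (3 arrangements); CH3CN fac (chiral).
One of these lacks any improper symmetry element and so occurs as an enantiomeric pair, giving 4 + 1 = 5 stereoisomers in total.

5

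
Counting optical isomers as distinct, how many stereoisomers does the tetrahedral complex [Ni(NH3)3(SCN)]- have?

1

Only one geometric arrangement is possible.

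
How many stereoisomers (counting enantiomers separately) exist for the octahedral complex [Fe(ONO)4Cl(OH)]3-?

In an octahedral complex each vertex has one trans partner and four cis neighbours.
The distinct arrangements are (2 in all): Cl and OH mutually trans; Cl and OH mutually cis.
Each arrangement has an internal mirror plane or centre of symmetry, so none is chiral.

2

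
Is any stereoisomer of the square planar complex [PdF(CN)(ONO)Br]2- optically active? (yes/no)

A square has two trans pairs of vertices; adjacent vertices are cis.
Working through the distinct placements yields 3 geometric isomers: (Br/F trans, CN/ONO trans); (Br/ONO trans, CN/F trans); (Br/CN trans, F/ONO trans).
Each arrangement has an internal mirror plane or centre of symmetry, so none is chiral.

no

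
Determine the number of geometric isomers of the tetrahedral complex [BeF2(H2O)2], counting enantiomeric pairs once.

Only one geometric arrangement is possible.

1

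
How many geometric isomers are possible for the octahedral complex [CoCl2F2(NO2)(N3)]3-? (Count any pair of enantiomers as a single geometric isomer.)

In an octahedral complex each vertex has one trans partner and four cis neighbours.
There are 6 geometric isomers: Cl trans, F trans; Cl trans, F cis; Cl cis, F cis (3 arrangements, 2 chiral); Cl cis, F trans.

6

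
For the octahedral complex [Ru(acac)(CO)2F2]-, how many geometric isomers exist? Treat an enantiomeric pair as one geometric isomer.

The six octahedral sites form three mutually perpendicular trans pairs.
Each acac is bidentate and must span two cis positions.
The distinct arrangements are (3 in all): CO trans, F cis; CO cis, F cis (chiral); CO cis, F trans.

3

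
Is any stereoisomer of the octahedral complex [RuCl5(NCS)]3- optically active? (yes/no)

An octahedron has six vertices in three trans pairs; every non-trans pair is cis.
Only one geometric arrangement is possible.

no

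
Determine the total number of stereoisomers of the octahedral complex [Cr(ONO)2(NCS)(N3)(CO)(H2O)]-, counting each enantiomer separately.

15

An octahedron has six vertices in three trans pairs; every non-trans pair is cis.
Exhaustive case analysis gives 9 geometric isomers.
Of these, 6 lack any improper symmetry element and so occur as enantiomeric pairs, giving 9 + 6 = 15 stereoisomers in total.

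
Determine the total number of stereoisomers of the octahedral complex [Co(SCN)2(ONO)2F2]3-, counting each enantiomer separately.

6

The six octahedral sites form three mutually perpendicular trans pairs.
Systematic placement gives 5 geometric isomers: SCN trans, ONO trans, F trans; SCN cis, ONO cis, F trans; SCN trans, ONO cis, F cis; SCN cis, ONO cis, F cis (chiral); SCN cis, ONO trans, F cis.
One of these lacks any improper symmetry element and so occurs as an enantiomeric pair, giving 5 + 1 = 6 stereoisomers in total.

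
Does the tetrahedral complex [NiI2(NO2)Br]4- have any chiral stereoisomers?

Only one geometric arrangement is possible.

no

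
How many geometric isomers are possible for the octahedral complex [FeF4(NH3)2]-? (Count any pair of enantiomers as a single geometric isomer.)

2

An octahedron has six vertices in three trans pairs; every non-trans pair is cis.
The distinct arrangements are (2 in all): NH3 trans; NH3 cis.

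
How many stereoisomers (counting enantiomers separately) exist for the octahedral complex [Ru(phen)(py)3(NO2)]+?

In an octahedral complex each vertex has one trans partner and four cis neighbours.
Each phen is bidentate and must span two cis positions.
There are 2 geometric isomers: py mer; py fac.
Each arrangement has an internal mirror plane or centre of symmetry, so none is chiral.

2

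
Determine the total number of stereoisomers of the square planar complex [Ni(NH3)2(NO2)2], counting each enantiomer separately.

A square has two trans pairs of vertices; adjacent vertices are cis.
The distinct arrangements are (2 in all): NH3 cis; NH3 trans.
Each arrangement has an internal mirror plane or centre of symmetry, so none is chiral.

2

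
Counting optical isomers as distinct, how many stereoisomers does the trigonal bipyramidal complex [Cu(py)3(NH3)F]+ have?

There are 4 geometric isomers: NH3 axial, F axial; NH3 equatorial, F axial; NH3 axial, F equatorial; NH3 equatorial, F equatorial.
Each arrangement has an internal mirror plane or centre of symmetry, so none is chiral.

4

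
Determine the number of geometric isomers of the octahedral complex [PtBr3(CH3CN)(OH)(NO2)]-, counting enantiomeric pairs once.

4

The distinct arrangements are (4 in all): Br mer (3 arrangements); Br fac (chiral).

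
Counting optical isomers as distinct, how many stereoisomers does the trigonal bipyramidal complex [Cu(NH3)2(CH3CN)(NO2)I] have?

Exhaustive case analysis gives 7 geometric isomers.
Of these, 3 lack any improper symmetry element and so occur as enantiomeric pairs, giving 7 + 3 = 10 stereoisomers in total.

10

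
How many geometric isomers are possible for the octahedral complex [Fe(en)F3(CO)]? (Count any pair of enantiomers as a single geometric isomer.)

2

The six octahedral sites form three mutually perpendicular trans pairs.
Each en is bidentate and must span two cis positions.
There are 2 geometric isomers: F fac; F mer.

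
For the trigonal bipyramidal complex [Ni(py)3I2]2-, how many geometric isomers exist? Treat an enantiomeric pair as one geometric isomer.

3

A trigonal bipyramid has two axial and three equatorial sites, which are chemically inequivalent.
Working through the distinct placements yields 3 geometric isomers: I both axial; I one axial, one equatorial; I both equatorial.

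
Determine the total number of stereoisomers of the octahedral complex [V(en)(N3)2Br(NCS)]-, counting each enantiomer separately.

6

Each en is bidentate and must span two cis positions.
The distinct arrangements are (4 in all): N3 cis (3 arrangements, 2 chiral); N3 trans.
Of these, 2 lack any improper symmetry element and so occur as enantiomeric pairs, giving 4 + 2 = 6 stereoisomers in total.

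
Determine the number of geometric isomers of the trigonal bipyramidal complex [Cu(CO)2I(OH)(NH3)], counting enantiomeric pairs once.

7

In a trigonal bipyramid the two axial positions differ from the three equatorial ones.
Systematic enumeration (placing each ligand type in turn and discarding arrangements equivalent by rotation or reflection) gives 7 geometric isomers.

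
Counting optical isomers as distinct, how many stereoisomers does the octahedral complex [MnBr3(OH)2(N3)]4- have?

3

In an octahedral complex each vertex has one trans partner and four cis neighbours.
Working through the distinct placements yields 3 geometric isomers: Br mer, OH trans; Br mer, OH cis; Br fac, OH cis.
Each arrangement has an internal mirror plane or centre of symmetry, so none is chiral.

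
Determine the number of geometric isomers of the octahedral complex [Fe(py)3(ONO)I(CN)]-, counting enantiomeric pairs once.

The six octahedral sites form three mutually perpendicular trans pairs.
The distinct arrangements are (4 in all): py mer (3 arrangements); py fac (chiral).

4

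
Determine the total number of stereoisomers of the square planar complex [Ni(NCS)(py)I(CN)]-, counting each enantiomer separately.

3

In a square planar complex each vertex has one trans partner and two cis neighbours.
There are 3 geometric isomers: (CN/NCS trans, I/py trans); (CN/py trans, I/NCS trans); (CN/I trans, NCS/py trans).
Each arrangement has an internal mirror plane or centre of symmetry, so none is chiral.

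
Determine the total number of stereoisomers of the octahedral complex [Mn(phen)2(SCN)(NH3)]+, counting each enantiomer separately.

3

An octahedron has six vertices in three trans pairs; every non-trans pair is cis.
Each phen is bidentate and must span two cis positions.
Working through the distinct placements yields 2 geometric isomers: SCN and NH3 mutually trans; SCN and NH3 mutually cis (chiral).
One of these lacks any improper symmetry element and so occurs as an enantiomeric pair, giving 2 + 1 = 3 stereoisomers in total.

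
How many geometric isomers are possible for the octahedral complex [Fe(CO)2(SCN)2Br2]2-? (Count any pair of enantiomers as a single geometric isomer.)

An octahedron has six vertices in three trans pairs; every non-trans pair is cis.
There are 5 geometric isomers: CO trans, SCN trans, Br trans; CO cis, SCN cis, Br trans; CO cis, SCN trans, Br cis; CO cis, SCN cis, Br cis (chiral); CO trans, SCN cis, Br cis.

5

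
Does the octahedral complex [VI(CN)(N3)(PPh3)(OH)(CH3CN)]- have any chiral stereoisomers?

In an octahedral complex each vertex has one trans partner and four cis neighbours.
Systematic enumeration (placing each ligand type in turn and discarding arrangements equivalent by rotation or reflection) gives 15 geometric isomers.
Of these, 15 lack any improper symmetry element and so occur as enantiomeric pairs, giving 15 + 15 = 30 stereoisomers in total.

yes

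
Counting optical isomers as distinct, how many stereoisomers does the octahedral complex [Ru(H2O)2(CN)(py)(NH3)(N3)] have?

The six octahedral sites form three mutually perpendicular trans pairs.
Systematic enumeration (placing each ligand type in turn and discarding arrangements equivalent by rotation or reflection) gives 9 geometric isomers.
Of these, 6 lack any improper symmetry element and so occur as enantiomeric pairs, giving 9 + 6 = 15 stereoisomers in total.

15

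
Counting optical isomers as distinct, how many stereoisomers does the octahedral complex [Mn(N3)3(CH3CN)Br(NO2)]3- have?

An octahedron has six vertices in three trans pairs; every non-trans pair is cis.
The distinct arrangements are (4 in all): N3 mer (3 arrangements); N3 fac (chiral).
One of these lacks any improper symmetry element and so occurs as an enantiomeric pair, giving 4 + 1 = 5 stereoisomers in total.

5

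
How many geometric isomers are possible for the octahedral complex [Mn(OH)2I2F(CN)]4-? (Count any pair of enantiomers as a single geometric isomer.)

6

In an octahedral complex each vertex has one trans partner and four cis neighbours.
Systematic placement gives 6 geometric isomers: OH trans, I trans; OH cis, I cis (3 arrangements, 2 chiral); OH trans, I cis; OH cis, I trans.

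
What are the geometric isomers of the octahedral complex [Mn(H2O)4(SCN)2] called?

cis and trans

An octahedron has six vertices in three trans pairs; every non-trans pair is cis.
There are 2 geometric isomers: SCN trans; SCN cis.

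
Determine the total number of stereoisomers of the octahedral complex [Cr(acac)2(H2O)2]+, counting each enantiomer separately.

3

Each acac is bidentate and must span two cis positions.
There are 2 geometric isomers: H2O trans; H2O cis (chiral).
One of these lacks any improper symmetry element and so occurs as an enantiomeric pair, giving 2 + 1 = 3 stereoisomers in total.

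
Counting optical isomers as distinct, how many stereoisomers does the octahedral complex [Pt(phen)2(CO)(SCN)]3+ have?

Each phen is bidentate and must span two cis positions.
Systematic placement gives 2 geometric isomers: CO and SCN mutually trans; CO and SCN mutually cis (chiral).
One of these lacks any improper symmetry element and so occurs as an enantiomeric pair, giving 2 + 1 = 3 stereoisomers in total.

3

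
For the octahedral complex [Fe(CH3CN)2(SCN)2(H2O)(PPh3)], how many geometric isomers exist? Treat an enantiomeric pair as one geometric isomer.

6

Working through the distinct placements yields 6 geometric isomers: CH3CN trans, SCN trans; CH3CN trans, SCN cis; CH3CN cis, SCN trans; CH3CN cis, SCN cis (3 arrangements, 2 chiral).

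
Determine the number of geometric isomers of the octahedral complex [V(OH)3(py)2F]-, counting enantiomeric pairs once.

In an octahedral complex each vertex has one trans partner and four cis neighbours.
Working through the distinct placements yields 3 geometric isomers: OH mer, py trans; OH fac, py cis; OH mer, py cis.

3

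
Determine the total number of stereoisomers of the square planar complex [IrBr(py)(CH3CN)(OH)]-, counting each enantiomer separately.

3

In a square planar complex each vertex has one trans partner and two cis neighbours.
The distinct arrangements are (3 in all): (Br/OH trans, CH3CN/py trans); (Br/py trans, CH3CN/OH trans); (Br/CH3CN trans, OH/py trans).
Each arrangement has an internal mirror plane or centre of symmetry, so none is chiral.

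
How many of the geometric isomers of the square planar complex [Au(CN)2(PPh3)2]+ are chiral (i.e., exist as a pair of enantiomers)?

The distinct arrangements are (2 in all): CN cis; CN trans.
Each arrangement has an internal mirror plane or centre of symmetry, so none is chiral.

0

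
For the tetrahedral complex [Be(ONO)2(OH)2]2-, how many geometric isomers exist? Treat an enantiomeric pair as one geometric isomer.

All four vertices of a tetrahedron are equivalent and mutually adjacent, so cis/trans isomerism cannot arise.
Only one geometric arrangement is possible.

1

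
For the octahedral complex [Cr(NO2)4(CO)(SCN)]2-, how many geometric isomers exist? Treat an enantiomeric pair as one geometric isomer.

An octahedron has six vertices in three trans pairs; every non-trans pair is cis.
There are 2 geometric isomers: CO and SCN mutually cis; CO and SCN mutually trans.

2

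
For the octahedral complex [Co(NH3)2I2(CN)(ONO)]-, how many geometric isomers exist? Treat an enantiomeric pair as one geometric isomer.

6

An octahedron has six vertices in three trans pairs; every non-trans pair is cis.
The distinct arrangements are (6 in all): NH3 cis, I cis (3 arrangements, 2 chiral); NH3 trans, I cis; NH3 cis, I trans; NH3 trans, I trans.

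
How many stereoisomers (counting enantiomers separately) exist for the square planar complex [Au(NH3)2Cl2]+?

2

Working through the distinct placements yields 2 geometric isomers: NH3 cis; NH3 trans.
Each arrangement has an internal mirror plane or centre of symmetry, so none is chiral.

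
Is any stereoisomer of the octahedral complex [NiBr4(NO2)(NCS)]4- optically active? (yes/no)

no

In an octahedral complex each vertex has one trans partner and four cis neighbours.
There are 2 geometric isomers: NO2 and NCS mutually trans; NO2 and NCS mutually cis.
Each arrangement has an internal mirror plane or centre of symmetry, so none is chiral.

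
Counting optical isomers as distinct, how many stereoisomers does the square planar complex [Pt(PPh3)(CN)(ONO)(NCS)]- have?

A square has two trans pairs of vertices; adjacent vertices are cis.
Systematic placement gives 3 geometric isomers: (CN/ONO trans, NCS/PPh3 trans); (CN/PPh3 trans, NCS/ONO trans); (CN/NCS trans, ONO/PPh3 trans).
Each arrangement has an internal mirror plane or centre of symmetry, so none is chiral.

3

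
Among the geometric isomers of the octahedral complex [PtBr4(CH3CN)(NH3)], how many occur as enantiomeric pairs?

An octahedron has six vertices in three trans pairs; every non-trans pair is cis.
Working through the distinct placements yields 2 geometric isomers: CH3CN and NH3 mutually trans; CH3CN and NH3 mutually cis.
Each arrangement has an internal mirror plane or centre of symmetry, so none is chiral.

0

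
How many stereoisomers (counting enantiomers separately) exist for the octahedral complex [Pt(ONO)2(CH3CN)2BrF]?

Working through the distinct placements yields 6 geometric isomers: ONO trans, CH3CN cis; ONO cis, CH3CN cis (3 arrangements, 2 chiral); ONO trans, CH3CN trans; ONO cis, CH3CN trans.
Of these, 2 lack any improper symmetry element and so occur as enantiomeric pairs, giving 6 + 2 = 8 stereoisomers in total.

8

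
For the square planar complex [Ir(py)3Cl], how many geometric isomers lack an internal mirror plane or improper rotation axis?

0

A square has two trans pairs of vertices; adjacent vertices are cis.
Only one geometric arrangement is possible.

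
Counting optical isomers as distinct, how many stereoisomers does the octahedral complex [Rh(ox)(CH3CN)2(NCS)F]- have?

In an octahedral complex each vertex has one trans partner and four cis neighbours.
Each ox is bidentate and must span two cis positions.
The distinct arrangements are (4 in all): CH3CN trans; CH3CN cis (3 arrangements, 2 chiral).
Of these, 2 lack any improper symmetry element and so occur as enantiomeric pairs, giving 4 + 2 = 6 stereoisomers in total.

6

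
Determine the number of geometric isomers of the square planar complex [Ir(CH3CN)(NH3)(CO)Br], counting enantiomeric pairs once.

A square has two trans pairs of vertices; adjacent vertices are cis.
There are 3 geometric isomers: (Br/CO trans, CH3CN/NH3 trans); (Br/NH3 trans, CH3CN/CO trans); (Br/CH3CN trans, CO/NH3 trans).

3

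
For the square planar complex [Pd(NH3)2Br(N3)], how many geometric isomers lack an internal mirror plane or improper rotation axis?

In a square planar complex each vertex has one trans partner and two cis neighbours.
Working through the distinct placements yields 2 geometric isomers: NH3 cis; NH3 trans.
Each arrangement has an internal mirror plane or centre of symmetry, so none is chiral.

0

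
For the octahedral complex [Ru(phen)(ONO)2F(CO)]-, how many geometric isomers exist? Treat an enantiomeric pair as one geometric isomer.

An octahedron has six vertices in three trans pairs; every non-trans pair is cis.
Each phen is bidentate and must span two cis positions.
There are 4 geometric isomers: ONO cis (3 arrangements, 2 chiral); ONO trans.

4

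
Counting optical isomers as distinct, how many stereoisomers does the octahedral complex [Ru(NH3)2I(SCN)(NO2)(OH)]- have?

An octahedron has six vertices in three trans pairs; every non-trans pair is cis.
Exhaustive case analysis gives 9 geometric isomers.
Of these, 6 lack any improper symmetry element and so occur as enantiomeric pairs, giving 9 + 6 = 15 stereoisomers in total.

15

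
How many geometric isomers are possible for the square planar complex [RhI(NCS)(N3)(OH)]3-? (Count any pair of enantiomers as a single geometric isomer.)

A square has two trans pairs of vertices; adjacent vertices are cis.
The distinct arrangements are (3 in all): (I/NCS trans, N3/OH trans); (I/OH trans, N3/NCS trans); (I/N3 trans, NCS/OH trans).

3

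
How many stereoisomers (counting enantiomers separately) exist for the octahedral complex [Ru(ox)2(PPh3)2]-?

3

In an octahedral complex each vertex has one trans partner and four cis neighbours.
Each ox is bidentate and must span two cis positions.
There are 2 geometric isomers: PPh3 trans; PPh3 cis (chiral).
One of these lacks any improper symmetry element and so occurs as an enantiomeric pair, giving 2 + 1 = 3 stereoisomers in total.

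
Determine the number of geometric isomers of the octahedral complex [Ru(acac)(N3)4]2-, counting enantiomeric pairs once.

In an octahedral complex each vertex has one trans partner and four cis neighbours.
Each acac is bidentate and must span two cis positions.
Only one geometric arrangement is possible.

1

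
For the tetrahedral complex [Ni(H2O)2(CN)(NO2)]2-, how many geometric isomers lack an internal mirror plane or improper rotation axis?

Only one geometric arrangement is possible.

0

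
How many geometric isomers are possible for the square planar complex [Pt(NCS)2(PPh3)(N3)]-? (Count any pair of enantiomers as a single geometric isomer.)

2

In a square planar complex each vertex has one trans partner and two cis neighbours.
There are 2 geometric isomers: NCS cis; NCS trans.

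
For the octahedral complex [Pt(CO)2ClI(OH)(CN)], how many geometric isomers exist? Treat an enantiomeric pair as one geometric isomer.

An octahedron has six vertices in three trans pairs; every non-trans pair is cis.
Placing the ligands in turn and identifying arrangements related by rotation or reflection leaves 9 distinct geometric isomers.

9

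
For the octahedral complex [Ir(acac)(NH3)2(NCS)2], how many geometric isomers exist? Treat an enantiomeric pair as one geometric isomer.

Each acac is bidentate and must span two cis positions.
Working through the distinct placements yields 3 geometric isomers: NH3 cis, NCS trans; NH3 cis, NCS cis (chiral); NH3 trans, NCS cis.

3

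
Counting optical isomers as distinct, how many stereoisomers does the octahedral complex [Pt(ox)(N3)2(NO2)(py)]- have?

An octahedron has six vertices in three trans pairs; every non-trans pair is cis.
Each ox is bidentate and must span two cis positions.
Working through the distinct placements yields 4 geometric isomers: N3 trans; N3 cis (3 arrangements, 2 chiral).
Of these, 2 lack any improper symmetry element and so occur as enantiomeric pairs, giving 4 + 2 = 6 stereoisomers in total.

6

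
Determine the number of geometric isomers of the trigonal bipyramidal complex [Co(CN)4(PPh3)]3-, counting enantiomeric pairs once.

A trigonal bipyramid has two axial and three equatorial sites, which are chemically inequivalent.
The distinct arrangements are (2 in all): PPh3 equatorial; PPh3 axial.

2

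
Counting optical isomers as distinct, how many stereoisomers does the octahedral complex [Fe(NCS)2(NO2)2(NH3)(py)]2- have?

In an octahedral complex each vertex has one trans partner and four cis neighbours.
There are 6 geometric isomers: NCS trans, NO2 cis; NCS trans, NO2 trans; NCS cis, NO2 cis (3 arrangements, 2 chiral); NCS cis, NO2 trans.
Of these, 2 lack any improper symmetry element and so occur as enantiomeric pairs, giving 6 + 2 = 8 stereoisomers in total.

8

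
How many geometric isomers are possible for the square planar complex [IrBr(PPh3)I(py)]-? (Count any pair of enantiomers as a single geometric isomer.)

In a square planar complex each vertex has one trans partner and two cis neighbours.
Working through the distinct placements yields 3 geometric isomers: (Br/PPh3 trans, I/py trans); (Br/py trans, I/PPh3 trans); (Br/I trans, PPh3/py trans).

3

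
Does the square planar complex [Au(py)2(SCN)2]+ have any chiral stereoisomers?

In a square planar complex each vertex has one trans partner and two cis neighbours.
Working through the distinct placements yields 2 geometric isomers: py cis; py trans.
Each arrangement has an internal mirror plane or centre of symmetry, so none is chiral.

no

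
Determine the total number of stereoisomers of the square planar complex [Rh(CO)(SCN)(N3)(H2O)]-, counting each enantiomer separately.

Working through the distinct placements yields 3 geometric isomers: (CO/N3 trans, H2O/SCN trans); (CO/SCN trans, H2O/N3 trans); (CO/H2O trans, N3/SCN trans).
Each arrangement has an internal mirror plane or centre of symmetry, so none is chiral.

3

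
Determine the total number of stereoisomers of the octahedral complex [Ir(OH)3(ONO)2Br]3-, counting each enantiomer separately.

The six octahedral sites form three mutually perpendicular trans pairs.
The distinct arrangements are (3 in all): OH mer, ONO trans; OH fac, ONO cis; OH mer, ONO cis.
Each arrangement has an internal mirror plane or centre of symmetry, so none is chiral.

3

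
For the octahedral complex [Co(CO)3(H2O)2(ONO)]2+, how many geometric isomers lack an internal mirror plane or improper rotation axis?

An octahedron has six vertices in three trans pairs; every non-trans pair is cis.
Working through the distinct placements yields 3 geometric isomers: CO mer, H2O cis; CO mer, H2O trans; CO fac, H2O cis.
Each arrangement has an internal mirror plane or centre of symmetry, so none is chiral.

0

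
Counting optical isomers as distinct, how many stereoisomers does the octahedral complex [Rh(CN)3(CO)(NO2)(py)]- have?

In an octahedral complex each vertex has one trans partner and four cis neighbours.
There are 4 geometric isomers: CN mer (3 arrangements); CN fac (chiral).
One of these lacks any improper symmetry element and so occurs as an enantiomeric pair, giving 4 + 1 = 5 stereoisomers in total.

5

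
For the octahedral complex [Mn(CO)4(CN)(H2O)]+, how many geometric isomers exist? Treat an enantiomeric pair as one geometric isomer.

The six octahedral sites form three mutually perpendicular trans pairs.
There are 2 geometric isomers: CN and H2O mutually cis; CN and H2O mutually trans.

2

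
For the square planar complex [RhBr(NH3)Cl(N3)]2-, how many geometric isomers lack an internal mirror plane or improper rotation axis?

0

Systematic placement gives 3 geometric isomers: (Br/N3 trans, Cl/NH3 trans); (Br/NH3 trans, Cl/N3 trans); (Br/Cl trans, N3/NH3 trans).
Each arrangement has an internal mirror plane or centre of symmetry, so none is chiral.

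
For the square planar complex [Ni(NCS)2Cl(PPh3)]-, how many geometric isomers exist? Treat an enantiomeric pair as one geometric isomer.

A square has two trans pairs of vertices; adjacent vertices are cis.
Systematic placement gives 2 geometric isomers: NCS cis; NCS trans.

2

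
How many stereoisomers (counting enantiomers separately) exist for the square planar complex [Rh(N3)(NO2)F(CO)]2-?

In a square planar complex each vertex has one trans partner and two cis neighbours.
Working through the distinct placements yields 3 geometric isomers: (CO/N3 trans, F/NO2 trans); (CO/NO2 trans, F/N3 trans); (CO/F trans, N3/NO2 trans).
Each arrangement has an internal mirror plane or centre of symmetry, so none is chiral.

3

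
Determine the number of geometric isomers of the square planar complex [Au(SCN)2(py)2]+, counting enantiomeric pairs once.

2

In a square planar complex each vertex has one trans partner and two cis neighbours.
Working through the distinct placements yields 2 geometric isomers: SCN cis; SCN trans.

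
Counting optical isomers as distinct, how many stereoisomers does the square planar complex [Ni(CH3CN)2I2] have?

In a square planar complex each vertex has one trans partner and two cis neighbours.
Working through the distinct placements yields 2 geometric isomers: CH3CN cis; CH3CN trans.
Each arrangement has an internal mirror plane or centre of symmetry, so none is chiral.

2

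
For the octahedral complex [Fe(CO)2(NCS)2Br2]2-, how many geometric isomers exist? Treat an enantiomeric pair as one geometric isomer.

5

Systematic placement gives 5 geometric isomers: CO trans, NCS trans, Br trans; CO cis, NCS cis, Br trans; CO cis, NCS trans, Br cis; CO cis, NCS cis, Br cis (chiral); CO trans, NCS cis, Br cis.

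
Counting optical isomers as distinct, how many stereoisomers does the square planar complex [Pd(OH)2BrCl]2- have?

2

A square has two trans pairs of vertices; adjacent vertices are cis.
There are 2 geometric isomers: OH cis; OH trans.
Each arrangement has an internal mirror plane or centre of symmetry, so none is chiral.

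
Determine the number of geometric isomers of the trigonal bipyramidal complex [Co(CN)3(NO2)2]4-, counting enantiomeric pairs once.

A trigonal bipyramid has two axial and three equatorial sites, which are chemically inequivalent.
There are 3 geometric isomers: NO2 both equatorial; NO2 one axial, one equatorial; NO2 both axial.

3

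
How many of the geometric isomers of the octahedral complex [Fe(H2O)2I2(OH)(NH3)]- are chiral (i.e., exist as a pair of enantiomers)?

2

In an octahedral complex each vertex has one trans partner and four cis neighbours.
There are 6 geometric isomers: H2O trans, I trans; H2O trans, I cis; H2O cis, I cis (3 arrangements, 2 chiral); H2O cis, I trans.
Of these, 2 lack any improper symmetry element and so occur as enantiomeric pairs, giving 6 + 2 = 8 stereoisomers in total.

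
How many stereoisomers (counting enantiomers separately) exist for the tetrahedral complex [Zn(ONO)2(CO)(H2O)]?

Only one geometric arrangement is possible.

1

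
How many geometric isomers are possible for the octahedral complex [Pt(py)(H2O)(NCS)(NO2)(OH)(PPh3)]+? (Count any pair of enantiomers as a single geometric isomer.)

The six octahedral sites form three mutually perpendicular trans pairs.
Exhaustive case analysis gives 15 geometric isomers.

15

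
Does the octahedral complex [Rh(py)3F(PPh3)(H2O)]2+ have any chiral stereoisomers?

yes

The distinct arrangements are (4 in all): py mer (3 arrangements); py fac (chiral).
One of these lacks any improper symmetry element and so occurs as an enantiomeric pair, giving 4 + 1 = 5 stereoisomers in total.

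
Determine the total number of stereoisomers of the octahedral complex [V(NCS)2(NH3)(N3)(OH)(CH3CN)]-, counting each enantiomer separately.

15

The six octahedral sites form three mutually perpendicular trans pairs.
Exhaustive case analysis gives 9 geometric isomers.
Of these, 6 lack any improper symmetry element and so occur as enantiomeric pairs, giving 9 + 6 = 15 stereoisomers in total.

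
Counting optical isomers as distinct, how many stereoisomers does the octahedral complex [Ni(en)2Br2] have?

In an octahedral complex each vertex has one trans partner and four cis neighbours.
Each en is bidentate and must span two cis positions.
There are 2 geometric isomers: Br trans; Br cis (chiral).
One of these lacks any improper symmetry element and so occurs as an enantiomeric pair, giving 2 + 1 = 3 stereoisomers in total.

3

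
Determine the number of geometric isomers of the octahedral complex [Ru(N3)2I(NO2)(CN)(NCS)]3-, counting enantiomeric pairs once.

9

The six octahedral sites form three mutually perpendicular trans pairs.
Placing the ligands in turn and identifying arrangements related by rotation or reflection leaves 9 distinct geometric isomers.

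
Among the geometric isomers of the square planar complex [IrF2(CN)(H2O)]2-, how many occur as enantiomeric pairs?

0

In a square planar complex each vertex has one trans partner and two cis neighbours.
There are 2 geometric isomers: F cis; F trans.
Each arrangement has an internal mirror plane or centre of symmetry, so none is chiral.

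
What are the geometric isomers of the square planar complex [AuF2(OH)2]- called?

In a square planar complex each vertex has one trans partner and two cis neighbours.
Systematic placement gives 2 geometric isomers: F cis; F trans.

cis and trans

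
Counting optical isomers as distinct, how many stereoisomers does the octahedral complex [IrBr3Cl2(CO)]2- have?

The six octahedral sites form three mutually perpendicular trans pairs.
Working through the distinct placements yields 3 geometric isomers: Br mer, Cl trans; Br mer, Cl cis; Br fac, Cl cis.
Each arrangement has an internal mirror plane or centre of symmetry, so none is chiral.

3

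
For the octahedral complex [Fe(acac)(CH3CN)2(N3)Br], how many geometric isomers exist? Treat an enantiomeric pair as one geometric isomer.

An octahedron has six vertices in three trans pairs; every non-trans pair is cis.
Each acac is bidentate and must span two cis positions.
Working through the distinct placements yields 4 geometric isomers: CH3CN cis (3 arrangements, 2 chiral); CH3CN trans.

4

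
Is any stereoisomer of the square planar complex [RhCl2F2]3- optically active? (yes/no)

no

A square has two trans pairs of vertices; adjacent vertices are cis.
There are 2 geometric isomers: Cl cis; Cl trans.
Each arrangement has an internal mirror plane or centre of symmetry, so none is chiral.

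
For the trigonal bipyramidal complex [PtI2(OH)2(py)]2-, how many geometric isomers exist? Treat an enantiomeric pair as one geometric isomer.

In a trigonal bipyramid the two axial positions differ from the three equatorial ones.
Exhaustive case analysis gives 5 geometric isomers.

5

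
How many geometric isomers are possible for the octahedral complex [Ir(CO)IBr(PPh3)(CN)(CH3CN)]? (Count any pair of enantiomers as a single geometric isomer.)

Placing the ligands in turn and identifying arrangements related by rotation or reflection leaves 15 distinct geometric isomers.

15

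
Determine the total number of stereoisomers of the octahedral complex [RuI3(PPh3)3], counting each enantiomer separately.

2

An octahedron has six vertices in three trans pairs; every non-trans pair is cis.
The distinct arrangements are (2 in all): I mer; I fac.
Each arrangement has an internal mirror plane or centre of symmetry, so none is chiral.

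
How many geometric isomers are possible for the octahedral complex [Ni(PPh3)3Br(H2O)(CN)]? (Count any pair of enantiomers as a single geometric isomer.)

The six octahedral sites form three mutually perpendicular trans pairs.
Systematic placement gives 4 geometric isomers: PPh3 mer (3 arrangements); PPh3 fac (chiral).

4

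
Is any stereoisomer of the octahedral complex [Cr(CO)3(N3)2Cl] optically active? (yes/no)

The six octahedral sites form three mutually perpendicular trans pairs.
Systematic placement gives 3 geometric isomers: CO mer, N3 trans; CO mer, N3 cis; CO fac, N3 cis.
Each arrangement has an internal mirror plane or centre of symmetry, so none is chiral.

no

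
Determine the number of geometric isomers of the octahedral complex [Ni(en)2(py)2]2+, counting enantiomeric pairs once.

An octahedron has six vertices in three trans pairs; every non-trans pair is cis.
Each en is bidentate and must span two cis positions.
Working through the distinct placements yields 2 geometric isomers: py trans; py cis (chiral).

2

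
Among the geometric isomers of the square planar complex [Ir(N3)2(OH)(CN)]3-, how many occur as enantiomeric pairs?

In a square planar complex each vertex has one trans partner and two cis neighbours.
The distinct arrangements are (2 in all): N3 cis; N3 trans.
Each arrangement has an internal mirror plane or centre of symmetry, so none is chiral.

0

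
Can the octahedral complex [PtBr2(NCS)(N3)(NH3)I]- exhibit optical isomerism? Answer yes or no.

yes

The six octahedral sites form three mutually perpendicular trans pairs.
Systematic enumeration (placing each ligand type in turn and discarding arrangements equivalent by rotation or reflection) gives 9 geometric isomers.
Of these, 6 lack any improper symmetry element and so occur as enantiomeric pairs, giving 9 + 6 = 15 stereoisomers in total.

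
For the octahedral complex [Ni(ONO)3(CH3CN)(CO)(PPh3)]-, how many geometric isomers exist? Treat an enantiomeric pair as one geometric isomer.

4

An octahedron has six vertices in three trans pairs; every non-trans pair is cis.
The distinct arrangements are (4 in all): ONO mer (3 arrangements); ONO fac (chiral).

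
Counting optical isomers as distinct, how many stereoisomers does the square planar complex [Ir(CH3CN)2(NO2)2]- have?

Systematic placement gives 2 geometric isomers: CH3CN cis; CH3CN trans.
Each arrangement has an internal mirror plane or centre of symmetry, so none is chiral.

2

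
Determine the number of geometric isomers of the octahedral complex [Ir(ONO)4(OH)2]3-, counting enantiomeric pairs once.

An octahedron has six vertices in three trans pairs; every non-trans pair is cis.
Working through the distinct placements yields 2 geometric isomers: OH trans; OH cis.

2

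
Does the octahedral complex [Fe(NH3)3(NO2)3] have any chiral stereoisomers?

The six octahedral sites form three mutually perpendicular trans pairs.
There are 2 geometric isomers: NH3 mer; NH3 fac.
Each arrangement has an internal mirror plane or centre of symmetry, so none is chiral.

no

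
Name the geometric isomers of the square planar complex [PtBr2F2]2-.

In a square planar complex each vertex has one trans partner and two cis neighbours.
Working through the distinct placements yields 2 geometric isomers: Br cis; Br trans.

cis and trans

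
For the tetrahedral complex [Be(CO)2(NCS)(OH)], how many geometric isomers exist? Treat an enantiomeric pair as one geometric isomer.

All four vertices of a tetrahedron are equivalent and mutually adjacent, so cis/trans isomerism cannot arise.
Only one geometric arrangement is possible.

1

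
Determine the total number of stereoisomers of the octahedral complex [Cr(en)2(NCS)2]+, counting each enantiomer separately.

3

The six octahedral sites form three mutually perpendicular trans pairs.
Each en is bidentate and must span two cis positions.
Working through the distinct placements yields 2 geometric isomers: NCS trans; NCS cis (chiral).
One of these lacks any improper symmetry element and so occurs as an enantiomeric pair, giving 2 + 1 = 3 stereoisomers in total.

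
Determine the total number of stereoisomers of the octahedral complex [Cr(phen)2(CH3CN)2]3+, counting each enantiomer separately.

3

An octahedron has six vertices in three trans pairs; every non-trans pair is cis.
Each phen is bidentate and must span two cis positions.
Systematic placement gives 2 geometric isomers: CH3CN trans; CH3CN cis (chiral).
One of these lacks any improper symmetry element and so occurs as an enantiomeric pair, giving 2 + 1 = 3 stereoisomers in total.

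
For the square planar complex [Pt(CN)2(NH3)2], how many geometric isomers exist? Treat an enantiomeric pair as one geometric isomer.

A square has two trans pairs of vertices; adjacent vertices are cis.
The distinct arrangements are (2 in all): CN cis; CN trans.

2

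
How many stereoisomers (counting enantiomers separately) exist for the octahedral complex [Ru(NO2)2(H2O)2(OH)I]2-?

An octahedron has six vertices in three trans pairs; every non-trans pair is cis.
There are 6 geometric isomers: NO2 cis, H2O trans; NO2 trans, H2O trans; NO2 cis, H2O cis (3 arrangements, 2 chiral); NO2 trans, H2O cis.
Of these, 2 lack any improper symmetry element and so occur as enantiomeric pairs, giving 6 + 2 = 8 stereoisomers in total.

8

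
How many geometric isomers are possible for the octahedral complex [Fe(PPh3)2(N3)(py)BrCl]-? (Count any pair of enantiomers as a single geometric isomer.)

In an octahedral complex each vertex has one trans partner and four cis neighbours.
Placing the ligands in turn and identifying arrangements related by rotation or reflection leaves 9 distinct geometric isomers.

9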